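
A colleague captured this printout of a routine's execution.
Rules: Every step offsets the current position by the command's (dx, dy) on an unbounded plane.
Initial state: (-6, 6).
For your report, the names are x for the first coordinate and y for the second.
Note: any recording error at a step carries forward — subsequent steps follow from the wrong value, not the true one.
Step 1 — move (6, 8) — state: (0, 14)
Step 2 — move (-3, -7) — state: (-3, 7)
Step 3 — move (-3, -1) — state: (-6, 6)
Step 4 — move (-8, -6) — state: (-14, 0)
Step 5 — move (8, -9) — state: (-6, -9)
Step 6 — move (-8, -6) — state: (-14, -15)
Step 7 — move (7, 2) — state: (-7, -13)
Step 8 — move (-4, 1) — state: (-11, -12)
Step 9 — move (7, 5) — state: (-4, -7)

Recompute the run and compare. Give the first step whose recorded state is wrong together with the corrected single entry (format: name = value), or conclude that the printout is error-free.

no error

step 1: x = -6 + (6) = 0, y = 6 + (8) = 14 -> same as recorded
step 2: x = 0 + (-3) = -3, y = 14 + (-7) = 7 -> matches
step 3: x = -3 + (-3) = -6, y = 7 + (-1) = 6 -> checks out
step 4: x = -6 + (-8) = -14, y = 6 + (-6) = 0 -> no discrepancy
step 5: x = -14 + (8) = -6, y = 0 + (-9) = -9 -> exactly as logged
step 6: x = -6 + (-8) = -14, y = -9 + (-6) = -15 -> confirmed correct
step 7: x = -14 + (7) = -7, y = -15 + (2) = -13 -> consistent with the printout
step 8: x = -7 + (-4) = -11, y = -13 + (1) = -12 -> agrees with the printout
step 9: x = -11 + (7) = -4, y = -12 + (5) = -7 -> checks out
Each recorded entry agrees with the recomputation.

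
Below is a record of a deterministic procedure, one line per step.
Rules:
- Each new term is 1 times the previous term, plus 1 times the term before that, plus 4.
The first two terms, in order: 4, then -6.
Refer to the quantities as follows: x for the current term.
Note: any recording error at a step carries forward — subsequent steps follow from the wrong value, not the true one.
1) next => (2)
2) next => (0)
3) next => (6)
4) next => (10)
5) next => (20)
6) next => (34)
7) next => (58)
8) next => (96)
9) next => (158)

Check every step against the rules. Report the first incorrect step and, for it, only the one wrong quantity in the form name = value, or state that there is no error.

step 1: x = 1*(-6) + (1)*(4) + (4) = 2 -> no discrepancy
step 2: x = 1*(2) + (1)*(-6) + (4) = 0 -> confirmed correct
step 3: x = 1*(0) + (1)*(2) + (4) = 6 -> no discrepancy
step 4: x = 1*(6) + (1)*(0) + (4) = 10 -> verified
step 5: x = 1*(10) + (1)*(6) + (4) = 20 -> same as recorded
step 6: x = 1*(20) + (1)*(10) + (4) = 34 -> agrees with the record
step 7: x = 1*(34) + (1)*(20) + (4) = 58 -> no discrepancy
step 8: x = 1*(58) + (1)*(34) + (4) = 96 -> confirmed correct
step 9: x = 1*(96) + (1)*(58) + (4) = 158 -> exactly as logged
No step deviates from the rules.

no error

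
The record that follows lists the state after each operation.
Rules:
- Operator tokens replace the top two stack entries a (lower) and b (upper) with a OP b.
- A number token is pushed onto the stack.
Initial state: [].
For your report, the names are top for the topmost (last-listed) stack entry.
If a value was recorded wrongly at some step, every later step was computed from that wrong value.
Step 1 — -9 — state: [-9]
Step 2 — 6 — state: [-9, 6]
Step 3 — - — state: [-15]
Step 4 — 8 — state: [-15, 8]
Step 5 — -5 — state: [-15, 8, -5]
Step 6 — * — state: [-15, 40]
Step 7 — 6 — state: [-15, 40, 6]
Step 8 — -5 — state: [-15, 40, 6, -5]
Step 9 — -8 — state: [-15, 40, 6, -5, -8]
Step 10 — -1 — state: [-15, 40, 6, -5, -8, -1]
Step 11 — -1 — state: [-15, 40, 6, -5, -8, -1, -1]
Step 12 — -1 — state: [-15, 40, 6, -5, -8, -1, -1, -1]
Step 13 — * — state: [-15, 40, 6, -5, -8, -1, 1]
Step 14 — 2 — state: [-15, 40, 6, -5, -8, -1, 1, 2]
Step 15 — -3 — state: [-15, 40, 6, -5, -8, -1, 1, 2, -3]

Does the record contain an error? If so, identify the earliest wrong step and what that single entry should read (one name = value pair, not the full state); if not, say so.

step 6, top = -40

Step 1: push -9: top = -9 — consistent with the record.
Step 2: push 6: top = 6 — same as recorded.
Step 3: -9 - 6 = -15 — same as recorded.
Step 4: push 8: top = 8 — checks out.
Step 5: push -5: top = -5 — verified.
Step 6: 8 * -5 = -40 — the record disagrees here.
First deviation found at step 6; the corrected entry is top = -40.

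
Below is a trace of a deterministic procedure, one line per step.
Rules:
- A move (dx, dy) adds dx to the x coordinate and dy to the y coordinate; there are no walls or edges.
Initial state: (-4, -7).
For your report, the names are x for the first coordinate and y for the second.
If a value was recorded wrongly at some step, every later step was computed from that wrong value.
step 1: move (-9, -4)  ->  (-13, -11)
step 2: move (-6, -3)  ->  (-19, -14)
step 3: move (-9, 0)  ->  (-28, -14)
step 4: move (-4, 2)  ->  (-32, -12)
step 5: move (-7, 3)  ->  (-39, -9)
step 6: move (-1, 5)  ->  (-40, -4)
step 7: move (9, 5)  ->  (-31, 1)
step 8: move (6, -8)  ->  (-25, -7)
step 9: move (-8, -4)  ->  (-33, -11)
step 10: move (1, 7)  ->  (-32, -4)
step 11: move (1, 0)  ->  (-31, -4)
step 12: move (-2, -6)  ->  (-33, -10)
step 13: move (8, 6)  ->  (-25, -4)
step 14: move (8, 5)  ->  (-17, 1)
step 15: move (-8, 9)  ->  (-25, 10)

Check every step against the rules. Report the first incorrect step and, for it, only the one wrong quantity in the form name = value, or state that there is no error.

Step 1: x = -4 + (-9) = -13, y = -7 + (-4) = -11 — consistent with the trace.
Step 2: x = -13 + (-6) = -19, y = -11 + (-3) = -14 — exactly as logged.
Step 3: x = -19 + (-9) = -28, y = -14 + (0) = -14 — checks out.
Step 4: x = -28 + (-4) = -32, y = -14 + (2) = -12 — matches.
Step 5: x = -32 + (-7) = -39, y = -12 + (3) = -9 — exactly as logged.
Step 6: x = -39 + (-1) = -40, y = -9 + (5) = -4 — agrees with the trace.
Step 7: x = -40 + (9) = -31, y = -4 + (5) = 1 — matches.
Step 8: x = -31 + (6) = -25, y = 1 + (-8) = -7 — in agreement.
Step 9: x = -25 + (-8) = -33, y = -7 + (-4) = -11 — checks out.
Step 10: x = -33 + (1) = -32, y = -11 + (7) = -4 — agrees with the trace.
Step 11: x = -32 + (1) = -31, y = -4 + (0) = -4 — checks out.
Step 12: x = -31 + (-2) = -33, y = -4 + (-6) = -10 — verified.
Step 13: x = -33 + (8) = -25, y = -10 + (6) = -4 — verified.
Step 14: x = -25 + (8) = -17, y = -4 + (5) = 1 — exactly as logged.
Step 15: x = -17 + (-8) = -25, y = 1 + (9) = 10 — no discrepancy.
Every step is consistent.

no error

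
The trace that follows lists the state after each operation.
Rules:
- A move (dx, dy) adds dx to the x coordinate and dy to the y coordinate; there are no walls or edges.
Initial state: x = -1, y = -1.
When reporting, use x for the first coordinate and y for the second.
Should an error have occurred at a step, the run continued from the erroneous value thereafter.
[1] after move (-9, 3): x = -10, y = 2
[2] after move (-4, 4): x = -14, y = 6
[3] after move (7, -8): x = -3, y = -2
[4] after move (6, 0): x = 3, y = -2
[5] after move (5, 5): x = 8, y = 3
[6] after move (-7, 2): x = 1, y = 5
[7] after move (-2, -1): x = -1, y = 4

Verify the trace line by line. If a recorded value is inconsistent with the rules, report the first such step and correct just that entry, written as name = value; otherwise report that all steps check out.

step 3, x = -7

Recomputing the run from the initial state:
step 1: x = -10, y = 2
step 2: x = -14, y = 6
step 3: x = -7, y = -2
step 4: x = -1, y = -2
step 5: x = 4, y = 3
step 6: x = -3, y = 5
step 7: x = -5, y = 4
The first disagreement with the trace is at step 3, where the value should be x = -7.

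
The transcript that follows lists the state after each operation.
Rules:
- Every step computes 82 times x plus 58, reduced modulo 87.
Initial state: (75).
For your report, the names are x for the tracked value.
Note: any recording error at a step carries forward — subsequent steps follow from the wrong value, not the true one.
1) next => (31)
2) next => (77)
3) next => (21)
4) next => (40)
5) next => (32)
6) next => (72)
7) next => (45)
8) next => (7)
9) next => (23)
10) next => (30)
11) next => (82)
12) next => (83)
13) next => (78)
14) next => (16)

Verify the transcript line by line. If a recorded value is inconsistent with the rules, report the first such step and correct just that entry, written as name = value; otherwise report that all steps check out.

step 7, x = 46

step 1: x = (82*75 + 58) mod 87 = 31 -> same as recorded
step 2: x = (82*31 + 58) mod 87 = 77 -> same as recorded
step 3: x = (82*77 + 58) mod 87 = 21 -> matches
step 4: x = (82*21 + 58) mod 87 = 40 -> in agreement
step 5: x = (82*40 + 58) mod 87 = 32 -> exactly as logged
step 6: x = (82*32 + 58) mod 87 = 72 -> confirmed correct
step 7: x = (82*72 + 58) mod 87 = 46 -> the recorded entry deviates here
Conclusion: step 7 carries the first error; the entry should be x = 46.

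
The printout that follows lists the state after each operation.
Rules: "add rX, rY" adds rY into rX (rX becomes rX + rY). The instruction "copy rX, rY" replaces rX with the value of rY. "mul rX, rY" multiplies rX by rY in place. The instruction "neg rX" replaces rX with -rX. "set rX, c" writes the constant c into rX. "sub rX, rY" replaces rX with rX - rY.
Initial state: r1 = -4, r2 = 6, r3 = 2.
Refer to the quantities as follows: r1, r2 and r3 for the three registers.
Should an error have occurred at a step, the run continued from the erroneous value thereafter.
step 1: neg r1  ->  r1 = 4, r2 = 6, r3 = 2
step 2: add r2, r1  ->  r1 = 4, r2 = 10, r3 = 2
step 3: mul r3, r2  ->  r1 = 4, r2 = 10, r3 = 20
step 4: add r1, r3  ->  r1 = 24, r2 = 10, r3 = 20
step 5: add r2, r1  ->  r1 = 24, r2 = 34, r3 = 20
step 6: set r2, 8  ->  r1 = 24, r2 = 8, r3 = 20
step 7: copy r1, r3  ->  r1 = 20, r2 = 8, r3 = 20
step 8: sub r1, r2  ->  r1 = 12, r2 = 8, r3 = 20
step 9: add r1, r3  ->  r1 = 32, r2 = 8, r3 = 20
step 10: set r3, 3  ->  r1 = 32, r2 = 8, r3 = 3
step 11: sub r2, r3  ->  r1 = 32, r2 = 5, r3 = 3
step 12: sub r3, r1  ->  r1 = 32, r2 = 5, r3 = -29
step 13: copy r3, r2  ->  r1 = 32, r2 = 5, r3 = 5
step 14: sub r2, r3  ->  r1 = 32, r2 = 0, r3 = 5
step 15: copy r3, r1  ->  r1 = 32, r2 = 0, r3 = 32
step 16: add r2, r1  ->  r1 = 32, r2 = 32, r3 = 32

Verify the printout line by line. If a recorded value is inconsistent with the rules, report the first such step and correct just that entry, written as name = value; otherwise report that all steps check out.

Step 1: r1 = -(-4) = 4 — in agreement.
Step 2: r2 = 6 + 4 = 10 — in agreement.
Step 3: r3 = 2 * 10 = 20 — matches.
Step 4: r1 = 4 + 20 = 24 — no discrepancy.
Step 5: r2 = 10 + 24 = 34 — agrees with the printout.
Step 6: r2 = 8 — exactly as logged.
Step 7: r1 = 20 — consistent with the printout.
Step 8: r1 = 20 - 8 = 12 — consistent with the printout.
Step 9: r1 = 12 + 20 = 32 — matches.
Step 10: r3 = 3 — same as recorded.
Step 11: r2 = 8 - 3 = 5 — matches.
Step 12: r3 = 3 - 32 = -29 — no discrepancy.
Step 13: r3 = 5 — confirmed correct.
Step 14: r2 = 5 - 5 = 0 — consistent with the printout.
Step 15: r3 = 32 — agrees with the printout.
Step 16: r2 = 0 + 32 = 32 — agrees with the printout.
Every step is consistent.

no error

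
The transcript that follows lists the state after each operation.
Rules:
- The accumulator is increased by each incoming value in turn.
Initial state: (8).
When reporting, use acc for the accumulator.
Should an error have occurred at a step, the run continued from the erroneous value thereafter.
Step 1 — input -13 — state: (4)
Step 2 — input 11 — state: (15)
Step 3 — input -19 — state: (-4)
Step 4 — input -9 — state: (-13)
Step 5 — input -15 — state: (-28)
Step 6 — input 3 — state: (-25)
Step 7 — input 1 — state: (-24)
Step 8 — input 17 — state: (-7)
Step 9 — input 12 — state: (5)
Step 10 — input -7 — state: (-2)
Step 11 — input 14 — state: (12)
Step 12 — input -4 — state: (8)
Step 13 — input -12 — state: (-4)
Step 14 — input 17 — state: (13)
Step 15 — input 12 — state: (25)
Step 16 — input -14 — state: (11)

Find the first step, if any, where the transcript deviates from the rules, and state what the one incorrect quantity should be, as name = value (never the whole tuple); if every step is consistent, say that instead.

Step 1: acc = 8 + -13 = -5 — this is not what the transcript shows.
The audit stops at step 1: the recorded entry is wrong and should be acc = -5.

step 1, acc = -5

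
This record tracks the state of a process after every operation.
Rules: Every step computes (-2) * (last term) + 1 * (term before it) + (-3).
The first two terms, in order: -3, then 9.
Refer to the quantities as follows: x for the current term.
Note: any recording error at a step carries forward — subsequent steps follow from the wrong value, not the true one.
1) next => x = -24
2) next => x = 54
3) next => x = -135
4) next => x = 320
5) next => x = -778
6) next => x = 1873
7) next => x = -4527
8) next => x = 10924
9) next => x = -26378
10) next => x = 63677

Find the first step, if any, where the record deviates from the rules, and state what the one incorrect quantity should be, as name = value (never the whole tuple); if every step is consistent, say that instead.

Step 1: x = -2*(9) + (1)*(-3) + (-3) = -24 — consistent with the record.
Step 2: x = -2*(-24) + (1)*(9) + (-3) = 54 — matches.
Step 3: x = -2*(54) + (1)*(-24) + (-3) = -135 — same as recorded.
Step 4: x = -2*(-135) + (1)*(54) + (-3) = 321 — the recorded entry deviates here.
Conclusion: step 4 carries the first error; the entry should be x = 321.

step 4, x = 321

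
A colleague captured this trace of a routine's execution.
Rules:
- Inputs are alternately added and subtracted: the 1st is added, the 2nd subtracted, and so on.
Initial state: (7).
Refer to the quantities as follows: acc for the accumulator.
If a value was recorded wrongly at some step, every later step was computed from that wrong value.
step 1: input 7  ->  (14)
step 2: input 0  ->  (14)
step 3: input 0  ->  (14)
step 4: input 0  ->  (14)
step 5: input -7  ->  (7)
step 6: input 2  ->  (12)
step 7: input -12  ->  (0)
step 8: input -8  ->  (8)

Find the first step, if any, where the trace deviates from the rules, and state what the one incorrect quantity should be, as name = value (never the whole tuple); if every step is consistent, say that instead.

step 6, acc = 5

Recomputing the run from the initial state:
step 1: acc = 14
step 2: acc = 14
step 3: acc = 14
step 4: acc = 14
step 5: acc = 7
step 6: acc = 5
step 7: acc = -7
step 8: acc = 1
The first disagreement with the trace is at step 6, where the value should be acc = 5.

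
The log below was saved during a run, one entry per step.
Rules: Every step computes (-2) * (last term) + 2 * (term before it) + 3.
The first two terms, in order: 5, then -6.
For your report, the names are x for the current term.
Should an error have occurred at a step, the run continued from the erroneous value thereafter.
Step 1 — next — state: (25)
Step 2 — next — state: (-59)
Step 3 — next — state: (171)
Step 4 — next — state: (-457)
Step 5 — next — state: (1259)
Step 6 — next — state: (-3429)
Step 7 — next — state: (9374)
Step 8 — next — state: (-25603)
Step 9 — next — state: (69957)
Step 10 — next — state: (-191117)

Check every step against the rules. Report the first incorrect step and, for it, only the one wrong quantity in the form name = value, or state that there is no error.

step 7, x = 9379

Step 1: x = -2*(-6) + (2)*(5) + (3) = 25 — agrees with the log.
Step 2: x = -2*(25) + (2)*(-6) + (3) = -59 — matches.
Step 3: x = -2*(-59) + (2)*(25) + (3) = 171 — in agreement.
Step 4: x = -2*(171) + (2)*(-59) + (3) = -457 — exactly as logged.
Step 5: x = -2*(-457) + (2)*(171) + (3) = 1259 — exactly as logged.
Step 6: x = -2*(1259) + (2)*(-457) + (3) = -3429 — in agreement.
Step 7: x = -2*(-3429) + (2)*(1259) + (3) = 9379 — the log disagrees here.
The earliest wrong entry is at step 7: it should read x = 9379.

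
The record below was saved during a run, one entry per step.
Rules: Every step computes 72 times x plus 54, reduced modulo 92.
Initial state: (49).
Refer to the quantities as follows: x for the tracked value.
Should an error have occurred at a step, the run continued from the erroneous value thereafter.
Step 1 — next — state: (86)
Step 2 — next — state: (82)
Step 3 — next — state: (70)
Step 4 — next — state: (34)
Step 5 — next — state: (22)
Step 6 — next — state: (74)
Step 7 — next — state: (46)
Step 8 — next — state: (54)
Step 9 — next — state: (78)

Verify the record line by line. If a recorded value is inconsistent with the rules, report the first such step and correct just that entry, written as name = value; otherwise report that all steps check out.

1. x = (72*49 + 54) mod 92 = 86 (same as recorded)
2. x = (72*86 + 54) mod 92 = 82 (same as recorded)
3. x = (72*82 + 54) mod 92 = 70 (in agreement)
4. x = (72*70 + 54) mod 92 = 34 (consistent with the record)
5. x = (72*34 + 54) mod 92 = 18 (the recorded entry deviates here)
Step 5 is the first one off; corrected, x = 18.

step 5, x = 18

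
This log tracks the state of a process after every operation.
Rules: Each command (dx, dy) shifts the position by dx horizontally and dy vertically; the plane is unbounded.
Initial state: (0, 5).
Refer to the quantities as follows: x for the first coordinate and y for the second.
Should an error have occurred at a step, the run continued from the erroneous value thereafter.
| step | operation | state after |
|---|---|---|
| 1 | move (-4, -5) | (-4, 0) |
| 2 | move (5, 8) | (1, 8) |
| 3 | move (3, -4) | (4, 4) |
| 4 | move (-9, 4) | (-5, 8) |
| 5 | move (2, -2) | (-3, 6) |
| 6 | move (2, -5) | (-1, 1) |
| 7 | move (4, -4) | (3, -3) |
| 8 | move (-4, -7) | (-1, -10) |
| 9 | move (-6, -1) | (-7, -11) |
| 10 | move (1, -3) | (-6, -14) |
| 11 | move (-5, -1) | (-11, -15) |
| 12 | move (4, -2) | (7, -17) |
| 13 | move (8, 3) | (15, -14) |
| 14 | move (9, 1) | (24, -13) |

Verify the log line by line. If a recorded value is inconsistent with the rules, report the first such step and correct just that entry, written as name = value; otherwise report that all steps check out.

Step 1: x = 0 + (-4) = -4, y = 5 + (-5) = 0 — confirmed correct.
Step 2: x = -4 + (5) = 1, y = 0 + (8) = 8 — checks out.
Step 3: x = 1 + (3) = 4, y = 8 + (-4) = 4 — in agreement.
Step 4: x = 4 + (-9) = -5, y = 4 + (4) = 8 — consistent with the log.
Step 5: x = -5 + (2) = -3, y = 8 + (-2) = 6 — verified.
Step 6: x = -3 + (2) = -1, y = 6 + (-5) = 1 — checks out.
Step 7: x = -1 + (4) = 3, y = 1 + (-4) = -3 — same as recorded.
Step 8: x = 3 + (-4) = -1, y = -3 + (-7) = -10 — consistent with the log.
Step 9: x = -1 + (-6) = -7, y = -10 + (-1) = -11 — in agreement.
Step 10: x = -7 + (1) = -6, y = -11 + (-3) = -14 — exactly as logged.
Step 11: x = -6 + (-5) = -11, y = -14 + (-1) = -15 — checks out.
Step 12: x = -11 + (4) = -7, y = -15 + (-2) = -17 — this is not what the log shows.
First deviation found at step 12; the corrected entry is x = -7.

step 12, x = -7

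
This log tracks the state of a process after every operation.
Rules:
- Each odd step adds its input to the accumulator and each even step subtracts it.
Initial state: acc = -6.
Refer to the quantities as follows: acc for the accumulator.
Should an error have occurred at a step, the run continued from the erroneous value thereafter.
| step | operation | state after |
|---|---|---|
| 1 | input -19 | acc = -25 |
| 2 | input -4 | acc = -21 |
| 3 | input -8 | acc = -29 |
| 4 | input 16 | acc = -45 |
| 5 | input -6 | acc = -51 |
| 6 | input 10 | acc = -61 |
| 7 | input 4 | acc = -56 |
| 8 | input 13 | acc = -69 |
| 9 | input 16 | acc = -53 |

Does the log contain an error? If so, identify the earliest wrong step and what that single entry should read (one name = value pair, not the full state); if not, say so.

step 7, acc = -57

step 1: acc = -6 + -19 = -25 -> matches
step 2: acc = -25 - -4 = -21 -> exactly as logged
step 3: acc = -21 + -8 = -29 -> checks out
step 4: acc = -29 - 16 = -45 -> matches
step 5: acc = -45 + -6 = -51 -> agrees with the log
step 6: acc = -51 - 10 = -61 -> verified
step 7: acc = -61 + 4 = -57 -> this is not what the log shows
The earliest wrong entry is at step 7: it should read acc = -57.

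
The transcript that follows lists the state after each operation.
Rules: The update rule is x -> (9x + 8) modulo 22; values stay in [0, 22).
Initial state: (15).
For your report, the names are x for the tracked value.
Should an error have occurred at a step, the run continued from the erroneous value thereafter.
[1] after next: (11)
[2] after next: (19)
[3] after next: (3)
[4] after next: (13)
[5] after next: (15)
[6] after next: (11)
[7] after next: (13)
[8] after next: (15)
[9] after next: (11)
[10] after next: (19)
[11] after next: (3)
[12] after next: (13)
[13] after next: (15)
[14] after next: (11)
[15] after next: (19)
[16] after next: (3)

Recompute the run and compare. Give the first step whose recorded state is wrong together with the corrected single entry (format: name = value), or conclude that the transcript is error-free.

step 7, x = 19

1. x = (9*15 + 8) mod 22 = 11 (agrees with the transcript)
2. x = (9*11 + 8) mod 22 = 19 (same as recorded)
3. x = (9*19 + 8) mod 22 = 3 (checks out)
4. x = (9*3 + 8) mod 22 = 13 (in agreement)
5. x = (9*13 + 8) mod 22 = 15 (verified)
6. x = (9*15 + 8) mod 22 = 11 (confirmed correct)
7. x = (9*11 + 8) mod 22 = 19 (a discrepancy with the transcript)
First incorrect step: 7; the correct value is x = 19.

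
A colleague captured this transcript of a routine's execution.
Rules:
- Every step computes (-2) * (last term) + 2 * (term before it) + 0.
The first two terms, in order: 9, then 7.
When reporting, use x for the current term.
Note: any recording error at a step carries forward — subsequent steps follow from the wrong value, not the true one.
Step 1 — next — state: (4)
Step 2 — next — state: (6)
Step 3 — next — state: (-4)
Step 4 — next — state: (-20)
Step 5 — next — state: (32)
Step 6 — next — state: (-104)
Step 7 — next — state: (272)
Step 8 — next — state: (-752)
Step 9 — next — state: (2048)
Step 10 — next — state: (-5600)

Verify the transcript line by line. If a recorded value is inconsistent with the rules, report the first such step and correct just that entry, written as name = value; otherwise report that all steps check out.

step 1: x = -2*(7) + (2)*(9) + (0) = 4 -> confirmed correct
step 2: x = -2*(4) + (2)*(7) + (0) = 6 -> same as recorded
step 3: x = -2*(6) + (2)*(4) + (0) = -4 -> no discrepancy
step 4: x = -2*(-4) + (2)*(6) + (0) = 20 -> the transcript has a different value
Step 4 is the first one off; corrected, x = 20.

step 4, x = 20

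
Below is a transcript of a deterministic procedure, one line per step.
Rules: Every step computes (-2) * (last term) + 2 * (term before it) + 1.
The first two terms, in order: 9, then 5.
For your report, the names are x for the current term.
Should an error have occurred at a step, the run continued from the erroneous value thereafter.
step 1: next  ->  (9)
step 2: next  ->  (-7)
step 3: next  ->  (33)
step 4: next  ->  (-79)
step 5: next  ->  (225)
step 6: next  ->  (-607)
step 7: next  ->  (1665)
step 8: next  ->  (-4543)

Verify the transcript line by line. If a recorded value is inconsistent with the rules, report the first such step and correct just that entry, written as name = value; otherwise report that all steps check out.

no error

1. x = -2*(5) + (2)*(9) + (1) = 9 (matches)
2. x = -2*(9) + (2)*(5) + (1) = -7 (in agreement)
3. x = -2*(-7) + (2)*(9) + (1) = 33 (agrees with the transcript)
4. x = -2*(33) + (2)*(-7) + (1) = -79 (same as recorded)
5. x = -2*(-79) + (2)*(33) + (1) = 225 (checks out)
6. x = -2*(225) + (2)*(-79) + (1) = -607 (consistent with the transcript)
7. x = -2*(-607) + (2)*(225) + (1) = 1665 (verified)
8. x = -2*(1665) + (2)*(-607) + (1) = -4543 (confirmed correct)
The recomputation confirms every line.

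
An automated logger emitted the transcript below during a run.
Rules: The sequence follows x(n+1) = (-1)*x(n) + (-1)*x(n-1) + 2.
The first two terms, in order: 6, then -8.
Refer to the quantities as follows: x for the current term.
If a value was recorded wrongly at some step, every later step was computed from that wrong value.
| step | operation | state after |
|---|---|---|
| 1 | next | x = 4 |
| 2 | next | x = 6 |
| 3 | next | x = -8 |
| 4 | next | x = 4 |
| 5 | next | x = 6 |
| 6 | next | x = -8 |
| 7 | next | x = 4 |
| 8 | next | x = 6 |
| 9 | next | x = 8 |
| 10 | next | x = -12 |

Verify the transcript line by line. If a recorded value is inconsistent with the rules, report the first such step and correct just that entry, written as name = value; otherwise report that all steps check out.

step 9, x = -8

Recomputing the run from the initial state:
step 1: x = 4
step 2: x = 6
step 3: x = -8
step 4: x = 4
step 5: x = 6
step 6: x = -8
step 7: x = 4
step 8: x = 6
step 9: x = -8
step 10: x = 4
The first disagreement with the transcript is at step 9, where the value should be x = -8.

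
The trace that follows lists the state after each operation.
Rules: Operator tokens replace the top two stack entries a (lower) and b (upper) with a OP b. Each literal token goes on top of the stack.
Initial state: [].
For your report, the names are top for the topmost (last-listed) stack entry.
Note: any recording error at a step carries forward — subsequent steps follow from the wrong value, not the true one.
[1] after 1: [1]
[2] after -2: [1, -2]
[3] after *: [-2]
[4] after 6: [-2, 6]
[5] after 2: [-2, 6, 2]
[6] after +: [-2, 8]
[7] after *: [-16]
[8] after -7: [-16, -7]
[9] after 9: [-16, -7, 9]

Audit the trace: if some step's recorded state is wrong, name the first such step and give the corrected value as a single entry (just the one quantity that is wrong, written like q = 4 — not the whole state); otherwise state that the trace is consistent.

Recomputing the run from the initial state:
step 1: [1]
step 2: [1, -2]
step 3: [-2]
step 4: [-2, 6]
step 5: [-2, 6, 2]
step 6: [-2, 8]
step 7: [-16]
step 8: [-16, -7]
step 9: [-16, -7, 9]
This matches the trace at every step.

no error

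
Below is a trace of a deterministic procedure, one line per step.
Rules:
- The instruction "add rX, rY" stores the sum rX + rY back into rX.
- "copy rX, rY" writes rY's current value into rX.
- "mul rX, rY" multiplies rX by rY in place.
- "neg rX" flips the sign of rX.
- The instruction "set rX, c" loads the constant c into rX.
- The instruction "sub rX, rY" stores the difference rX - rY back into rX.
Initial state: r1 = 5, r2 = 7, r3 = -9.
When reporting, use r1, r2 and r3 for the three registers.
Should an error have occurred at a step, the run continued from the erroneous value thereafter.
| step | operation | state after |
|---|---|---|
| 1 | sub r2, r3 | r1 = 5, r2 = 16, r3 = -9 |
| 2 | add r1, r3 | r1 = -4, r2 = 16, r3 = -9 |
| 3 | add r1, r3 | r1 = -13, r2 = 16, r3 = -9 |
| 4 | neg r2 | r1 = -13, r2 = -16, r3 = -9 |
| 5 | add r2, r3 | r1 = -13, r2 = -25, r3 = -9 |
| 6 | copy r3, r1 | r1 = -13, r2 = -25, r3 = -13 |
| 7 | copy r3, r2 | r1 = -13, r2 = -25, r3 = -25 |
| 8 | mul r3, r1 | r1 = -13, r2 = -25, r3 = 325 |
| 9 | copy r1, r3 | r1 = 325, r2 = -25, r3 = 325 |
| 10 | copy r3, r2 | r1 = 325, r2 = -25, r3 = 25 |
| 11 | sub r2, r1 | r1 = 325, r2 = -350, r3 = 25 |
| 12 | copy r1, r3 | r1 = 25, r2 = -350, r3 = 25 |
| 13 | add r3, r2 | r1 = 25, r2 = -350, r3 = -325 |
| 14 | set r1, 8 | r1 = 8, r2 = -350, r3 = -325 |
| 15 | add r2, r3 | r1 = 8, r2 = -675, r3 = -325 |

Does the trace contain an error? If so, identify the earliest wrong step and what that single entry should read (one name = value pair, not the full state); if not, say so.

step 10, r3 = -25

step 1: r2 = 7 - -9 = 16 -> in agreement
step 2: r1 = 5 + -9 = -4 -> in agreement
step 3: r1 = -4 + -9 = -13 -> agrees with the trace
step 4: r2 = -(16) = -16 -> matches
step 5: r2 = -16 + -9 = -25 -> same as recorded
step 6: r3 = -13 -> same as recorded
step 7: r3 = -25 -> exactly as logged
step 8: r3 = -25 * -13 = 325 -> same as recorded
step 9: r1 = 325 -> matches
step 10: r3 = -25 -> first mismatch against the trace
That makes step 10 the first incorrect line — r3 = -25 is what it should show.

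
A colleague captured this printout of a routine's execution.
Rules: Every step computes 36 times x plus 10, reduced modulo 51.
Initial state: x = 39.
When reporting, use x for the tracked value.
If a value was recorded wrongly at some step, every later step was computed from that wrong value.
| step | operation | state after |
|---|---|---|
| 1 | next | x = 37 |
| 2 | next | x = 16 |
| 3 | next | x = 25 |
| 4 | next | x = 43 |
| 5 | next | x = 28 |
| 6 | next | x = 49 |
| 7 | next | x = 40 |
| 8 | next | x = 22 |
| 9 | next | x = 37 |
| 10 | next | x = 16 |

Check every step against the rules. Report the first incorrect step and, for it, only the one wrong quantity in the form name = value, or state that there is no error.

step 1: x = (36*39 + 10) mod 51 = 37 -> matches
step 2: x = (36*37 + 10) mod 51 = 16 -> matches
step 3: x = (36*16 + 10) mod 51 = 25 -> no discrepancy
step 4: x = (36*25 + 10) mod 51 = 43 -> verified
step 5: x = (36*43 + 10) mod 51 = 28 -> matches
step 6: x = (36*28 + 10) mod 51 = 49 -> exactly as logged
step 7: x = (36*49 + 10) mod 51 = 40 -> exactly as logged
step 8: x = (36*40 + 10) mod 51 = 22 -> same as recorded
step 9: x = (36*22 + 10) mod 51 = 37 -> verified
step 10: x = (36*37 + 10) mod 51 = 16 -> matches
The recomputation confirms every line.

no error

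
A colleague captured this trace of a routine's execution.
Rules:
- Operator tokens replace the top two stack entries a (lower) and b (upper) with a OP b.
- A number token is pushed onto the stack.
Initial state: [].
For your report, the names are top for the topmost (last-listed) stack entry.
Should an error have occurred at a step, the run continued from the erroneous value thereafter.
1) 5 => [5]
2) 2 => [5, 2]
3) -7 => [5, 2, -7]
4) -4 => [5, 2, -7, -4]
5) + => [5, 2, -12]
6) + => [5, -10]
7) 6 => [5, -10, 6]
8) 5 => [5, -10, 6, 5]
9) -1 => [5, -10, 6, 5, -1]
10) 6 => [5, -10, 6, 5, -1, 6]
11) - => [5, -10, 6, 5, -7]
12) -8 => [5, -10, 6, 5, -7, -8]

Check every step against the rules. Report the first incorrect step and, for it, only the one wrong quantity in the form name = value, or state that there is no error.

step 5, top = -11

step 1: push 5: top = 5 -> no discrepancy
step 2: push 2: top = 2 -> confirmed correct
step 3: push -7: top = -7 -> exactly as logged
step 4: push -4: top = -4 -> verified
step 5: -7 + -4 = -11 -> not what was recorded
First deviation found at step 5; the corrected entry is top = -11.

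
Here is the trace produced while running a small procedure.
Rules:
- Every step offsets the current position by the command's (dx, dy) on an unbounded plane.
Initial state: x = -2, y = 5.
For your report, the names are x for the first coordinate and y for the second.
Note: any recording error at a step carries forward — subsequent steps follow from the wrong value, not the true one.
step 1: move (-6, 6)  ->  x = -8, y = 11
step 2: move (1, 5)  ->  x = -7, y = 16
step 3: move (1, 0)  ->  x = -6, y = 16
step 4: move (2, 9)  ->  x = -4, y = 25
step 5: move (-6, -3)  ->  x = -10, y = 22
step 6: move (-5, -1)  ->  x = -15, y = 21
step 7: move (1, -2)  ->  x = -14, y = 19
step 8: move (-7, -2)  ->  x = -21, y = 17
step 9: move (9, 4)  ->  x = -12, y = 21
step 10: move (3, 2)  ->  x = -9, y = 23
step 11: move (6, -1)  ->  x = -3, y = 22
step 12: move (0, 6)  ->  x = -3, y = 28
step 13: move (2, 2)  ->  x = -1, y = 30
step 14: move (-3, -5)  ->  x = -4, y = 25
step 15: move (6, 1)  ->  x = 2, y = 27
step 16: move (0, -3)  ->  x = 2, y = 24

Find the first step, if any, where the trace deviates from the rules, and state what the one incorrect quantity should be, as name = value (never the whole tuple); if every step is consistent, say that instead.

step 15, y = 26

Recomputing the run from the initial state:
step 1: x = -8, y = 11
step 2: x = -7, y = 16
step 3: x = -6, y = 16
step 4: x = -4, y = 25
step 5: x = -10, y = 22
step 6: x = -15, y = 21
step 7: x = -14, y = 19
step 8: x = -21, y = 17
step 9: x = -12, y = 21
step 10: x = -9, y = 23
step 11: x = -3, y = 22
step 12: x = -3, y = 28
step 13: x = -1, y = 30
step 14: x = -4, y = 25
step 15: x = 2, y = 26
step 16: x = 2, y = 23
The first disagreement with the trace is at step 15, where the value should be y = 26.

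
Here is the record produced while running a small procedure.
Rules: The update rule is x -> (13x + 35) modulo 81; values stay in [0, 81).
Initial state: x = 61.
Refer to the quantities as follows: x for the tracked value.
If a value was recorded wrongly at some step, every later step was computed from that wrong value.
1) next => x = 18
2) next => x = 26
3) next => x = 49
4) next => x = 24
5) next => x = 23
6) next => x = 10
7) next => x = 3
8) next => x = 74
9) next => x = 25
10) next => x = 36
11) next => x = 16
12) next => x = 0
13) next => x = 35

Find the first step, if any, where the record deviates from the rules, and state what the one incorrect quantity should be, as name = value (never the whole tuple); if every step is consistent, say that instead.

step 11, x = 17

1. x = (13*61 + 35) mod 81 = 18 (in agreement)
2. x = (13*18 + 35) mod 81 = 26 (matches)
3. x = (13*26 + 35) mod 81 = 49 (checks out)
4. x = (13*49 + 35) mod 81 = 24 (checks out)
5. x = (13*24 + 35) mod 81 = 23 (confirmed correct)
6. x = (13*23 + 35) mod 81 = 10 (verified)
7. x = (13*10 + 35) mod 81 = 3 (confirmed correct)
8. x = (13*3 + 35) mod 81 = 74 (verified)
9. x = (13*74 + 35) mod 81 = 25 (exactly as logged)
10. x = (13*25 + 35) mod 81 = 36 (agrees with the record)
11. x = (13*36 + 35) mod 81 = 17 (the entry is off here)
First incorrect step: 11; the correct value is x = 17.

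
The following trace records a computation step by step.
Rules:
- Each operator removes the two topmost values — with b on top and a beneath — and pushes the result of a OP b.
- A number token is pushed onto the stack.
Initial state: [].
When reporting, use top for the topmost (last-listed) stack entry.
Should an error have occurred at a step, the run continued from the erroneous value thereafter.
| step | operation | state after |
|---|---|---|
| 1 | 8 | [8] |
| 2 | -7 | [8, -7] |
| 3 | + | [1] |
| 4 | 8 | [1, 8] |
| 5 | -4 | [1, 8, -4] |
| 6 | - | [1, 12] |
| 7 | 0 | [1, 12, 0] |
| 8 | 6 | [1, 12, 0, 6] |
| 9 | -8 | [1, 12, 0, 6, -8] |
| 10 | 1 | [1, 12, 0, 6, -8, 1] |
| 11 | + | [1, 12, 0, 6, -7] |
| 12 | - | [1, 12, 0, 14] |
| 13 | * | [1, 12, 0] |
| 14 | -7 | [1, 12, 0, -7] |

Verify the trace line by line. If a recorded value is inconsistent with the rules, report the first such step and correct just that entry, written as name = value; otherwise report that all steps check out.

Step 1: push 8: top = 8 — exactly as logged.
Step 2: push -7: top = -7 — agrees with the trace.
Step 3: 8 + -7 = 1 — no discrepancy.
Step 4: push 8: top = 8 — same as recorded.
Step 5: push -4: top = -4 — verified.
Step 6: 8 - -4 = 12 — same as recorded.
Step 7: push 0: top = 0 — exactly as logged.
Step 8: push 6: top = 6 — checks out.
Step 9: push -8: top = -8 — same as recorded.
Step 10: push 1: top = 1 — exactly as logged.
Step 11: -8 + 1 = -7 — checks out.
Step 12: 6 - -7 = 13 — not what was recorded.
Step 12 is the first one off; corrected, top = 13.

step 12, top = 13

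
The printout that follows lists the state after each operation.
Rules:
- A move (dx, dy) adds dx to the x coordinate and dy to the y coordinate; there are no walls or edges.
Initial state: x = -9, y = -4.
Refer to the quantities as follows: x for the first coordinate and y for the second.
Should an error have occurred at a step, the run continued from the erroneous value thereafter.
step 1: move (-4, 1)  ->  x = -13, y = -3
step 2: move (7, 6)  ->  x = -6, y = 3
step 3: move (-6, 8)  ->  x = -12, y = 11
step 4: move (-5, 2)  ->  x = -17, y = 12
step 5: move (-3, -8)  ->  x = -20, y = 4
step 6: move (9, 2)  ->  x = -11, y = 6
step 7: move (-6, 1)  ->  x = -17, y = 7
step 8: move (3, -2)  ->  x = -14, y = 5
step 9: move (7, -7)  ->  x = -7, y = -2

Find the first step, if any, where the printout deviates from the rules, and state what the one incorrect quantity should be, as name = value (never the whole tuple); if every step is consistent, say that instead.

step 4, y = 13

1. x = -9 + (-4) = -13, y = -4 + (1) = -3 (matches)
2. x = -13 + (7) = -6, y = -3 + (6) = 3 (same as recorded)
3. x = -6 + (-6) = -12, y = 3 + (8) = 11 (same as recorded)
4. x = -12 + (-5) = -17, y = 11 + (2) = 13 (not what was recorded)
The earliest wrong entry is at step 4: it should read y = 13.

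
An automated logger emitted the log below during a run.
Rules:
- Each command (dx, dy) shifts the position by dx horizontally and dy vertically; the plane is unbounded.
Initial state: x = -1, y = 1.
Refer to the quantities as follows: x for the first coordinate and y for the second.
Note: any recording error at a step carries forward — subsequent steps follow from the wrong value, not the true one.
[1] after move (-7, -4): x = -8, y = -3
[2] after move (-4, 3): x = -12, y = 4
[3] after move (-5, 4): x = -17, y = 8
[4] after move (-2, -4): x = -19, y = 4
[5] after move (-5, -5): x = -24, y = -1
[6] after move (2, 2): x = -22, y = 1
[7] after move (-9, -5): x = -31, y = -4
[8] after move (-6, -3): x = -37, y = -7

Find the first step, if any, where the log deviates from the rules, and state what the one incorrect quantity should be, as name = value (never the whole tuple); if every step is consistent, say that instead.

step 2, y = 0

Step 1: x = -1 + (-7) = -8, y = 1 + (-4) = -3 — confirmed correct.
Step 2: x = -8 + (-4) = -12, y = -3 + (3) = 0 — a discrepancy with the log.
First incorrect step: 2; the correct value is y = 0.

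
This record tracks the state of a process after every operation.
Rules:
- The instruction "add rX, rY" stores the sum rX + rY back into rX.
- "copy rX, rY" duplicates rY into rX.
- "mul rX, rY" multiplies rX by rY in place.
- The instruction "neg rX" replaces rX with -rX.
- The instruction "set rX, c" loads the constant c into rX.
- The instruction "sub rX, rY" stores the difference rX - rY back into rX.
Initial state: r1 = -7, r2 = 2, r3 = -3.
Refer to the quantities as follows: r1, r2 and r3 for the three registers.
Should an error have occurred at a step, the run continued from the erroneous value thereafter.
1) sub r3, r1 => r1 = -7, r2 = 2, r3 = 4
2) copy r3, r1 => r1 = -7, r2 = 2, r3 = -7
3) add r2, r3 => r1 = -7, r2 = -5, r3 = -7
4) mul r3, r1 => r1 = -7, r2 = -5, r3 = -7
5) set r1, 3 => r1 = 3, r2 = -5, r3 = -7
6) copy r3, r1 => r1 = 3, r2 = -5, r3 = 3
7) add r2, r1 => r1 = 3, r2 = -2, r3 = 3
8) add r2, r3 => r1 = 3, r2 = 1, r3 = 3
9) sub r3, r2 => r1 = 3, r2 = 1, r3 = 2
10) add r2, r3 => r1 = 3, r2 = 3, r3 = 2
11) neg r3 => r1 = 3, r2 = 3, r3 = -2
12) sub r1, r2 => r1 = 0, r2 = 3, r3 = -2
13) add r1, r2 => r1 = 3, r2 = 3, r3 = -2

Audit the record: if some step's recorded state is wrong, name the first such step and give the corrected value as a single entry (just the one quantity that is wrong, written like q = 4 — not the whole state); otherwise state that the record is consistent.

step 4, r3 = 49

Step 1: r3 = -3 - -7 = 4 — checks out.
Step 2: r3 = -7 — consistent with the record.
Step 3: r2 = 2 + -7 = -5 — consistent with the record.
Step 4: r3 = -7 * -7 = 49 — a discrepancy with the record.
First incorrect step: 4; the correct value is r3 = 49.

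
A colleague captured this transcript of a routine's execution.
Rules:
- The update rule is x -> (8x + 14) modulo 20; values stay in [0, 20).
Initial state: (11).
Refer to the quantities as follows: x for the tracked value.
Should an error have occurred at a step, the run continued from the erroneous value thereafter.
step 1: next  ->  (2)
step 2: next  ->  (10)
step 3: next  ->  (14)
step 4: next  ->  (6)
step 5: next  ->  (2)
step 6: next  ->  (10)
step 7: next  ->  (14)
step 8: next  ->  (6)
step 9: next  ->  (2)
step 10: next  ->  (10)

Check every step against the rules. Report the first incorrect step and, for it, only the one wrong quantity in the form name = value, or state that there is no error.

1. x = (8*11 + 14) mod 20 = 2 (checks out)
2. x = (8*2 + 14) mod 20 = 10 (agrees with the transcript)
3. x = (8*10 + 14) mod 20 = 14 (checks out)
4. x = (8*14 + 14) mod 20 = 6 (in agreement)
5. x = (8*6 + 14) mod 20 = 2 (exactly as logged)
6. x = (8*2 + 14) mod 20 = 10 (consistent with the transcript)
7. x = (8*10 + 14) mod 20 = 14 (exactly as logged)
8. x = (8*14 + 14) mod 20 = 6 (consistent with the transcript)
9. x = (8*6 + 14) mod 20 = 2 (checks out)
10. x = (8*2 + 14) mod 20 = 10 (consistent with the transcript)
The whole run recomputes cleanly — no discrepancies.

no error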